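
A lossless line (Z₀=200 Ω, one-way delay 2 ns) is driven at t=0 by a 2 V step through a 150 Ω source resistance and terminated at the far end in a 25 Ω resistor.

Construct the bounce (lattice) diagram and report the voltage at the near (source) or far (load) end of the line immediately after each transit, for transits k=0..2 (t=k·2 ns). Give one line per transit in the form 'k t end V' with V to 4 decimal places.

Γ_L=-0.777778, Γ_S=-0.142857; launch V₁=2·200/350=1.142857
k=0 src: V=1.1429
k=1 load: inc=1.142857, refl=1.142857·-0.777778=-0.8889; V=0.000000+1.142857+-0.888889=0.2540
k=2 src: inc=-0.888889, refl=-0.888889·-0.142857=0.1270; V=1.142857+-0.888889+0.126984=0.3810

0 0 source 1.1429
1 2 load 0.2540
2 4 source 0.3810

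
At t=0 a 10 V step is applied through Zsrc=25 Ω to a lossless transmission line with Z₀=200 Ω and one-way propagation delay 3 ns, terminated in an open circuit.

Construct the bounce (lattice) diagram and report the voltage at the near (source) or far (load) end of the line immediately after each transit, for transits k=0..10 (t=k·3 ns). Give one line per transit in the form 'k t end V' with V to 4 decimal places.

0 0 source 8.8889
1 3 load 17.7778
2 6 source 10.8642
3 9 load 3.9506
4 12 source 9.3278
5 15 load 14.7051
6 18 source 10.5228
7 21 load 6.3405
8 24 source 9.5934
9 27 load 12.8463
10 30 source 10.3163

Γ_L=1.000000, Γ_S=-0.777778; launch V₁=10·200/225=8.888889
k=0 src: V=8.8889
k=1 load: inc=8.888889, refl=8.888889·1.000000=8.8889; V=0.000000+8.888889+8.888889=17.7778
k=2 src: inc=8.888889, refl=8.888889·-0.777778=-6.9136; V=8.888889+8.888889+-6.913580=10.8642
k=3 load: inc=-6.913580, refl=-6.913580·1.000000=-6.9136; V=17.777778+-6.913580+-6.913580=3.9506
k=4 src: inc=-6.913580, refl=-6.913580·-0.777778=5.3772; V=10.864198+-6.913580+5.377229=9.3278
k=5 load: inc=5.377229, refl=5.377229·1.000000=5.3772; V=3.950617+5.377229+5.377229=14.7051
k=6 src: inc=5.377229, refl=5.377229·-0.777778=-4.1823; V=9.327846+5.377229+-4.182289=10.5228
k=7 load: inc=-4.182289, refl=-4.182289·1.000000=-4.1823; V=14.705075+-4.182289+-4.182289=6.3405
k=8 src: inc=-4.182289, refl=-4.182289·-0.777778=3.2529; V=10.522786+-4.182289+3.252892=9.5934
k=9 load: inc=3.252892, refl=3.252892·1.000000=3.2529; V=6.340497+3.252892+3.252892=12.8463
k=10 src: inc=3.252892, refl=3.252892·-0.777778=-2.5300; V=9.593389+3.252892+-2.530027=10.3163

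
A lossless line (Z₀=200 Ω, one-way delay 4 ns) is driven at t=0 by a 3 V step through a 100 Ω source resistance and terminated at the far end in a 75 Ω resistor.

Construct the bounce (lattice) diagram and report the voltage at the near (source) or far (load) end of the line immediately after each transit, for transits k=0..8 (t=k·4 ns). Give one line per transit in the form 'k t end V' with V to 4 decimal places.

Γ_L=-0.454545, Γ_S=-0.333333; launch V₁=3·200/300=2.000000
k=0 src: V=2.0000
k=1 load: inc=2.000000, refl=2.000000·-0.454545=-0.9091; V=0.000000+2.000000+-0.909091=1.0909
k=2 src: inc=-0.909091, refl=-0.909091·-0.333333=0.3030; V=2.000000+-0.909091+0.303030=1.3939
k=3 load: inc=0.303030, refl=0.303030·-0.454545=-0.1377; V=1.090909+0.303030+-0.137741=1.2562
k=4 src: inc=-0.137741, refl=-0.137741·-0.333333=0.0459; V=1.393939+-0.137741+0.045914=1.3021
k=5 load: inc=0.045914, refl=0.045914·-0.454545=-0.0209; V=1.256198+0.045914+-0.020870=1.2812
k=6 src: inc=-0.020870, refl=-0.020870·-0.333333=0.0070; V=1.302112+-0.020870+0.006957=1.2882
k=7 load: inc=0.006957, refl=0.006957·-0.454545=-0.0032; V=1.281242+0.006957+-0.003162=1.2850
k=8 src: inc=-0.003162, refl=-0.003162·-0.333333=0.0011; V=1.288199+-0.003162+0.001054=1.2861

0 0 source 2.0000
1 4 load 1.0909
2 8 source 1.3939
3 12 load 1.2562
4 16 source 1.3021
5 20 load 1.2812
6 24 source 1.2882
7 28 load 1.2850
8 32 source 1.2861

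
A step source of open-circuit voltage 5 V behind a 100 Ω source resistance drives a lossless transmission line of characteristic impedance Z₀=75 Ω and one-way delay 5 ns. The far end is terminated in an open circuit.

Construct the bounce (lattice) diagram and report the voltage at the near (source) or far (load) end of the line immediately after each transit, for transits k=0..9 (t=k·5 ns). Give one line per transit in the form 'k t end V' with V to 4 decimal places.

Γ_L=1.000000, Γ_S=0.142857; launch V₁=5·75/175=2.142857
k=0 src: V=2.1429
k=1 load: inc=2.142857, refl=2.142857·1.000000=2.1429; V=0.000000+2.142857+2.142857=4.2857
k=2 src: inc=2.142857, refl=2.142857·0.142857=0.3061; V=2.142857+2.142857+0.306122=4.5918
k=3 load: inc=0.306122, refl=0.306122·1.000000=0.3061; V=4.285714+0.306122+0.306122=4.8980
k=4 src: inc=0.306122, refl=0.306122·0.142857=0.0437; V=4.591837+0.306122+0.043732=4.9417
k=5 load: inc=0.043732, refl=0.043732·1.000000=0.0437; V=4.897959+0.043732+0.043732=4.9854
k=6 src: inc=0.043732, refl=0.043732·0.142857=0.0062; V=4.941691+0.043732+0.006247=4.9917
k=7 load: inc=0.006247, refl=0.006247·1.000000=0.0062; V=4.985423+0.006247+0.006247=4.9979
k=8 src: inc=0.006247, refl=0.006247·0.142857=0.0009; V=4.991670+0.006247+0.000892=4.9988
k=9 load: inc=0.000892, refl=0.000892·1.000000=0.0009; V=4.997918+0.000892+0.000892=4.9997

0 0 source 2.1429
1 5 load 4.2857
2 10 source 4.5918
3 15 load 4.8980
4 20 source 4.9417
5 25 load 4.9854
6 30 source 4.9917
7 35 load 4.9979
8 40 source 4.9988
9 45 load 4.9997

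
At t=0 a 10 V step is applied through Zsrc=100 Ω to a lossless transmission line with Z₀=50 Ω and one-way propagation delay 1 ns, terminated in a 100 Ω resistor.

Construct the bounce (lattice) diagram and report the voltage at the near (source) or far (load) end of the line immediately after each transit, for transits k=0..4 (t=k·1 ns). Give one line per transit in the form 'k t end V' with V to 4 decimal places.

0 0 source 3.3333
1 1 load 4.4444
2 2 source 4.8148
3 3 load 4.9383
4 4 source 4.9794

Γ_L=0.333333, Γ_S=0.333333; launch V₁=10·50/150=3.333333
k=0 src: V=3.3333
k=1 load: inc=3.333333, refl=3.333333·0.333333=1.1111; V=0.000000+3.333333+1.111111=4.4444
k=2 src: inc=1.111111, refl=1.111111·0.333333=0.3704; V=3.333333+1.111111+0.370370=4.8148
k=3 load: inc=0.370370, refl=0.370370·0.333333=0.1235; V=4.444444+0.370370+0.123457=4.9383
k=4 src: inc=0.123457, refl=0.123457·0.333333=0.0412; V=4.814815+0.123457+0.041152=4.9794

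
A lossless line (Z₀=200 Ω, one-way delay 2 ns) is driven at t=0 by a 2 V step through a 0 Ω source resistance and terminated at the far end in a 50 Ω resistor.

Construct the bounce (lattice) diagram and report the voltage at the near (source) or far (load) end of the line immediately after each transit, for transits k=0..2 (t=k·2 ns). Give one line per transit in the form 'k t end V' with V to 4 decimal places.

0 0 source 2.0000
1 2 load 0.8000
2 4 source 2.0000

Γ_L=-0.600000, Γ_S=-1.000000; launch V₁=2·200/200=2.000000
k=0 src: V=2.0000
k=1 load: inc=2.000000, refl=2.000000·-0.600000=-1.2000; V=0.000000+2.000000+-1.200000=0.8000
k=2 src: inc=-1.200000, refl=-1.200000·-1.000000=1.2000; V=2.000000+-1.200000+1.200000=2.0000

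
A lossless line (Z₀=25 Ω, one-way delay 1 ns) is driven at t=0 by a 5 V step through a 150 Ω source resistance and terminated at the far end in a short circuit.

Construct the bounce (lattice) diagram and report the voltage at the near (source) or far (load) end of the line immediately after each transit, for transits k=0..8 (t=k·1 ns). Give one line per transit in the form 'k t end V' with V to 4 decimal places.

0 0 source 0.7143
1 1 load 0.0000
2 2 source -0.5102
3 3 load 0.0000
4 4 source 0.3644
5 5 load 0.0000
6 6 source -0.2603
7 7 load 0.0000
8 8 source 0.1859

Γ_L=-1.000000, Γ_S=0.714286; launch V₁=5·25/175=0.714286
k=0 src: V=0.7143
k=1 load: inc=0.714286, refl=0.714286·-1.000000=-0.7143; V=0.000000+0.714286+-0.714286=0.0000
k=2 src: inc=-0.714286, refl=-0.714286·0.714286=-0.5102; V=0.714286+-0.714286+-0.510204=-0.5102
k=3 load: inc=-0.510204, refl=-0.510204·-1.000000=0.5102; V=0.000000+-0.510204+0.510204=0.0000
k=4 src: inc=0.510204, refl=0.510204·0.714286=0.3644; V=-0.510204+0.510204+0.364431=0.3644
k=5 load: inc=0.364431, refl=0.364431·-1.000000=-0.3644; V=0.000000+0.364431+-0.364431=0.0000
k=6 src: inc=-0.364431, refl=-0.364431·0.714286=-0.2603; V=0.364431+-0.364431+-0.260308=-0.2603
k=7 load: inc=-0.260308, refl=-0.260308·-1.000000=0.2603; V=0.000000+-0.260308+0.260308=0.0000
k=8 src: inc=0.260308, refl=0.260308·0.714286=0.1859; V=-0.260308+0.260308+0.185934=0.1859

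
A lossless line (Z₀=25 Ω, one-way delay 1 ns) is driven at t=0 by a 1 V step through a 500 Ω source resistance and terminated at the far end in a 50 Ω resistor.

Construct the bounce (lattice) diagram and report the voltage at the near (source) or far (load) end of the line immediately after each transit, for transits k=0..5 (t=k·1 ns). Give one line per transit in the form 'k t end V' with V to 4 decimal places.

Γ_L=0.333333, Γ_S=0.904762; launch V₁=1·25/525=0.047619
k=0 src: V=0.0476
k=1 load: inc=0.047619, refl=0.047619·0.333333=0.0159; V=0.000000+0.047619+0.015873=0.0635
k=2 src: inc=0.015873, refl=0.015873·0.904762=0.0144; V=0.047619+0.015873+0.014361=0.0779
k=3 load: inc=0.014361, refl=0.014361·0.333333=0.0048; V=0.063492+0.014361+0.004787=0.0826
k=4 src: inc=0.004787, refl=0.004787·0.904762=0.0043; V=0.077853+0.004787+0.004331=0.0870
k=5 load: inc=0.004331, refl=0.004331·0.333333=0.0014; V=0.082640+0.004331+0.001444=0.0884

0 0 source 0.0476
1 1 load 0.0635
2 2 source 0.0779
3 3 load 0.0826
4 4 source 0.0870
5 5 load 0.0884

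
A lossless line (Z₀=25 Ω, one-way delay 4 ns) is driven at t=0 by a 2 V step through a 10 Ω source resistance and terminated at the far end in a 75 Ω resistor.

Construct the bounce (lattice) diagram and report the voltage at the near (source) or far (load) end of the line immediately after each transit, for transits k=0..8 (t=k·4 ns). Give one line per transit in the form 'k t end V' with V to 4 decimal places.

0 0 source 1.4286
1 4 load 2.1429
2 8 source 1.8367
3 12 load 1.6837
4 16 source 1.7493
5 20 load 1.7821
6 24 source 1.7680
7 28 load 1.7610
8 32 source 1.7640

Γ_L=0.500000, Γ_S=-0.428571; launch V₁=2·25/35=1.428571
k=0 src: V=1.4286
k=1 load: inc=1.428571, refl=1.428571·0.500000=0.7143; V=0.000000+1.428571+0.714286=2.1429
k=2 src: inc=0.714286, refl=0.714286·-0.428571=-0.3061; V=1.428571+0.714286+-0.306122=1.8367
k=3 load: inc=-0.306122, refl=-0.306122·0.500000=-0.1531; V=2.142857+-0.306122+-0.153061=1.6837
k=4 src: inc=-0.153061, refl=-0.153061·-0.428571=0.0656; V=1.836735+-0.153061+0.065598=1.7493
k=5 load: inc=0.065598, refl=0.065598·0.500000=0.0328; V=1.683673+0.065598+0.032799=1.7821
k=6 src: inc=0.032799, refl=0.032799·-0.428571=-0.0141; V=1.749271+0.032799+-0.014057=1.7680
k=7 load: inc=-0.014057, refl=-0.014057·0.500000=-0.0070; V=1.782070+-0.014057+-0.007028=1.7610
k=8 src: inc=-0.007028, refl=-0.007028·-0.428571=0.0030; V=1.768013+-0.007028+0.003012=1.7640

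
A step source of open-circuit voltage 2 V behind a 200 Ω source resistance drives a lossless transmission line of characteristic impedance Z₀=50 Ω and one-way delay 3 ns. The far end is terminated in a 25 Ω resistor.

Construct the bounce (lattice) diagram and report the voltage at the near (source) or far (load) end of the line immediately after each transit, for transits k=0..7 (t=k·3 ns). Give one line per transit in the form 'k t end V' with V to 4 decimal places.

0 0 source 0.4000
1 3 load 0.2667
2 6 source 0.1867
3 9 load 0.2133
4 12 source 0.2293
5 15 load 0.2240
6 18 source 0.2208
7 21 load 0.2219

Γ_L=-0.333333, Γ_S=0.600000; launch V₁=2·50/250=0.400000
k=0 src: V=0.4000
k=1 load: inc=0.400000, refl=0.400000·-0.333333=-0.1333; V=0.000000+0.400000+-0.133333=0.2667
k=2 src: inc=-0.133333, refl=-0.133333·0.600000=-0.0800; V=0.400000+-0.133333+-0.080000=0.1867
k=3 load: inc=-0.080000, refl=-0.080000·-0.333333=0.0267; V=0.266667+-0.080000+0.026667=0.2133
k=4 src: inc=0.026667, refl=0.026667·0.600000=0.0160; V=0.186667+0.026667+0.016000=0.2293
k=5 load: inc=0.016000, refl=0.016000·-0.333333=-0.0053; V=0.213333+0.016000+-0.005333=0.2240
k=6 src: inc=-0.005333, refl=-0.005333·0.600000=-0.0032; V=0.229333+-0.005333+-0.003200=0.2208
k=7 load: inc=-0.003200, refl=-0.003200·-0.333333=0.0011; V=0.224000+-0.003200+0.001067=0.2219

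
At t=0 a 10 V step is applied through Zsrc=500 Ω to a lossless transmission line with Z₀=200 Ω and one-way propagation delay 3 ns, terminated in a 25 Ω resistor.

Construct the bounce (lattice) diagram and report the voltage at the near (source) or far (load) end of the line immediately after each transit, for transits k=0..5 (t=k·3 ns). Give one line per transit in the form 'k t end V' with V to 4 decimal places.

Γ_L=-0.777778, Γ_S=0.428571; launch V₁=10·200/700=2.857143
k=0 src: V=2.8571
k=1 load: inc=2.857143, refl=2.857143·-0.777778=-2.2222; V=0.000000+2.857143+-2.222222=0.6349
k=2 src: inc=-2.222222, refl=-2.222222·0.428571=-0.9524; V=2.857143+-2.222222+-0.952381=-0.3175
k=3 load: inc=-0.952381, refl=-0.952381·-0.777778=0.7407; V=0.634921+-0.952381+0.740741=0.4233
k=4 src: inc=0.740741, refl=0.740741·0.428571=0.3175; V=-0.317460+0.740741+0.317460=0.7407
k=5 load: inc=0.317460, refl=0.317460·-0.777778=-0.2469; V=0.423280+0.317460+-0.246914=0.4938

0 0 source 2.8571
1 3 load 0.6349
2 6 source -0.3175
3 9 load 0.4233
4 12 source 0.7407
5 15 load 0.4938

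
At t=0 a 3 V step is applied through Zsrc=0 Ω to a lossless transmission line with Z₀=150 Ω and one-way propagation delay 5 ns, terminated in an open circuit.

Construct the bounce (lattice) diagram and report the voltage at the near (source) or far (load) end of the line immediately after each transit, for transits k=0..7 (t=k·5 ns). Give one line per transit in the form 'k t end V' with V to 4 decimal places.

Γ_L=1.000000, Γ_S=-1.000000; launch V₁=3·150/150=3.000000
k=0 src: V=3.0000
k=1 load: inc=3.000000, refl=3.000000·1.000000=3.0000; V=0.000000+3.000000+3.000000=6.0000
k=2 src: inc=3.000000, refl=3.000000·-1.000000=-3.0000; V=3.000000+3.000000+-3.000000=3.0000
k=3 load: inc=-3.000000, refl=-3.000000·1.000000=-3.0000; V=6.000000+-3.000000+-3.000000=0.0000
k=4 src: inc=-3.000000, refl=-3.000000·-1.000000=3.0000; V=3.000000+-3.000000+3.000000=3.0000
k=5 load: inc=3.000000, refl=3.000000·1.000000=3.0000; V=0.000000+3.000000+3.000000=6.0000
k=6 src: inc=3.000000, refl=3.000000·-1.000000=-3.0000; V=3.000000+3.000000+-3.000000=3.0000
k=7 load: inc=-3.000000, refl=-3.000000·1.000000=-3.0000; V=6.000000+-3.000000+-3.000000=0.0000

0 0 source 3.0000
1 5 load 6.0000
2 10 source 3.0000
3 15 load 0.0000
4 20 source 3.0000
5 25 load 6.0000
6 30 source 3.0000
7 35 load 0.0000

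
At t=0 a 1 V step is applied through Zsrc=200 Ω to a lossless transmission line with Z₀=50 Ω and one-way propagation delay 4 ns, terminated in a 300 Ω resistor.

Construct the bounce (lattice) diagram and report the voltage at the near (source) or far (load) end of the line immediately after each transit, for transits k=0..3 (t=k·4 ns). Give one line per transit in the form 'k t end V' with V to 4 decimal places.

0 0 source 0.2000
1 4 load 0.3429
2 8 source 0.4286
3 12 load 0.4898

Γ_L=0.714286, Γ_S=0.600000; launch V₁=1·50/250=0.200000
k=0 src: V=0.2000
k=1 load: inc=0.200000, refl=0.200000·0.714286=0.1429; V=0.000000+0.200000+0.142857=0.3429
k=2 src: inc=0.142857, refl=0.142857·0.600000=0.0857; V=0.200000+0.142857+0.085714=0.4286
k=3 load: inc=0.085714, refl=0.085714·0.714286=0.0612; V=0.342857+0.085714+0.061224=0.4898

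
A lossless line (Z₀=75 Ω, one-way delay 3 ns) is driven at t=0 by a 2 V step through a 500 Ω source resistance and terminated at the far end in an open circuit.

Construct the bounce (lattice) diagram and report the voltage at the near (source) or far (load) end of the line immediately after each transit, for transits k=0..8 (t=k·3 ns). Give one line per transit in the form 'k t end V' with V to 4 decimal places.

Γ_L=1.000000, Γ_S=0.739130; launch V₁=2·75/575=0.260870
k=0 src: V=0.2609
k=1 load: inc=0.260870, refl=0.260870·1.000000=0.2609; V=0.000000+0.260870+0.260870=0.5217
k=2 src: inc=0.260870, refl=0.260870·0.739130=0.1928; V=0.260870+0.260870+0.192817=0.7146
k=3 load: inc=0.192817, refl=0.192817·1.000000=0.1928; V=0.521739+0.192817+0.192817=0.9074
k=4 src: inc=0.192817, refl=0.192817·0.739130=0.1425; V=0.714556+0.192817+0.142517=1.0499
k=5 load: inc=0.142517, refl=0.142517·1.000000=0.1425; V=0.907372+0.142517+0.142517=1.1924
k=6 src: inc=0.142517, refl=0.142517·0.739130=0.1053; V=1.049889+0.142517+0.105338=1.2977
k=7 load: inc=0.105338, refl=0.105338·1.000000=0.1053; V=1.192406+0.105338+0.105338=1.4031
k=8 src: inc=0.105338, refl=0.105338·0.739130=0.0779; V=1.297744+0.105338+0.077859=1.4809

0 0 source 0.2609
1 3 load 0.5217
2 6 source 0.7146
3 9 load 0.9074
4 12 source 1.0499
5 15 load 1.1924
6 18 source 1.2977
7 21 load 1.4031
8 24 source 1.4809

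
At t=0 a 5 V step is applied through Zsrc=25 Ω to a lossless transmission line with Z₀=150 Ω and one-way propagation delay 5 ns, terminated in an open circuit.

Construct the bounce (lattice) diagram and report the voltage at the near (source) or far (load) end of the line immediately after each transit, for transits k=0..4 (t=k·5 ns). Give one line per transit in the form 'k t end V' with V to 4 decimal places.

Γ_L=1.000000, Γ_S=-0.714286; launch V₁=5·150/175=4.285714
k=0 src: V=4.2857
k=1 load: inc=4.285714, refl=4.285714·1.000000=4.2857; V=0.000000+4.285714+4.285714=8.5714
k=2 src: inc=4.285714, refl=4.285714·-0.714286=-3.0612; V=4.285714+4.285714+-3.061224=5.5102
k=3 load: inc=-3.061224, refl=-3.061224·1.000000=-3.0612; V=8.571429+-3.061224+-3.061224=2.4490
k=4 src: inc=-3.061224, refl=-3.061224·-0.714286=2.1866; V=5.510204+-3.061224+2.186589=4.6356

0 0 source 4.2857
1 5 load 8.5714
2 10 source 5.5102
3 15 load 2.4490
4 20 source 4.6356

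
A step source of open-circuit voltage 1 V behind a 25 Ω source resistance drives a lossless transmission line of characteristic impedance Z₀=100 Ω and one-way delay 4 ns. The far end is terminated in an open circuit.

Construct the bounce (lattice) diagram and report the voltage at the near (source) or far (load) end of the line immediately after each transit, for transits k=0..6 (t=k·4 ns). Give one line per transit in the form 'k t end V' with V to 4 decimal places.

0 0 source 0.8000
1 4 load 1.6000
2 8 source 1.1200
3 12 load 0.6400
4 16 source 0.9280
5 20 load 1.2160
6 24 source 1.0432

Γ_L=1.000000, Γ_S=-0.600000; launch V₁=1·100/125=0.800000
k=0 src: V=0.8000
k=1 load: inc=0.800000, refl=0.800000·1.000000=0.8000; V=0.000000+0.800000+0.800000=1.6000
k=2 src: inc=0.800000, refl=0.800000·-0.600000=-0.4800; V=0.800000+0.800000+-0.480000=1.1200
k=3 load: inc=-0.480000, refl=-0.480000·1.000000=-0.4800; V=1.600000+-0.480000+-0.480000=0.6400
k=4 src: inc=-0.480000, refl=-0.480000·-0.600000=0.2880; V=1.120000+-0.480000+0.288000=0.9280
k=5 load: inc=0.288000, refl=0.288000·1.000000=0.2880; V=0.640000+0.288000+0.288000=1.2160
k=6 src: inc=0.288000, refl=0.288000·-0.600000=-0.1728; V=0.928000+0.288000+-0.172800=1.0432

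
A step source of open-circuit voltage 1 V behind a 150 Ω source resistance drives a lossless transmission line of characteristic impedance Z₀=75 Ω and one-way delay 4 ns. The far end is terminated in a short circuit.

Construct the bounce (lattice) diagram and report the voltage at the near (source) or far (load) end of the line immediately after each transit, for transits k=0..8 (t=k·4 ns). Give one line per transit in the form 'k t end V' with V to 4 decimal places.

0 0 source 0.3333
1 4 load 0.0000
2 8 source -0.1111
3 12 load 0.0000
4 16 source 0.0370
5 20 load 0.0000
6 24 source -0.0123
7 28 load 0.0000
8 32 source 0.0041

Γ_L=-1.000000, Γ_S=0.333333; launch V₁=1·75/225=0.333333
k=0 src: V=0.3333
k=1 load: inc=0.333333, refl=0.333333·-1.000000=-0.3333; V=0.000000+0.333333+-0.333333=0.0000
k=2 src: inc=-0.333333, refl=-0.333333·0.333333=-0.1111; V=0.333333+-0.333333+-0.111111=-0.1111
k=3 load: inc=-0.111111, refl=-0.111111·-1.000000=0.1111; V=0.000000+-0.111111+0.111111=0.0000
k=4 src: inc=0.111111, refl=0.111111·0.333333=0.0370; V=-0.111111+0.111111+0.037037=0.0370
k=5 load: inc=0.037037, refl=0.037037·-1.000000=-0.0370; V=0.000000+0.037037+-0.037037=0.0000
k=6 src: inc=-0.037037, refl=-0.037037·0.333333=-0.0123; V=0.037037+-0.037037+-0.012346=-0.0123
k=7 load: inc=-0.012346, refl=-0.012346·-1.000000=0.0123; V=0.000000+-0.012346+0.012346=0.0000
k=8 src: inc=0.012346, refl=0.012346·0.333333=0.0041; V=-0.012346+0.012346+0.004115=0.0041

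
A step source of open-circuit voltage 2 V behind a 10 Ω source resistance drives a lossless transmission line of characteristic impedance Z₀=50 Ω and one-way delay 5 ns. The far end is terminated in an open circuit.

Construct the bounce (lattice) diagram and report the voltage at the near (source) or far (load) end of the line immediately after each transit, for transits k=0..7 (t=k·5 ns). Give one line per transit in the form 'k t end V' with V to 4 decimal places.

0 0 source 1.6667
1 5 load 3.3333
2 10 source 2.2222
3 15 load 1.1111
4 20 source 1.8519
5 25 load 2.5926
6 30 source 2.0988
7 35 load 1.6049

Γ_L=1.000000, Γ_S=-0.666667; launch V₁=2·50/60=1.666667
k=0 src: V=1.6667
k=1 load: inc=1.666667, refl=1.666667·1.000000=1.6667; V=0.000000+1.666667+1.666667=3.3333
k=2 src: inc=1.666667, refl=1.666667·-0.666667=-1.1111; V=1.666667+1.666667+-1.111111=2.2222
k=3 load: inc=-1.111111, refl=-1.111111·1.000000=-1.1111; V=3.333333+-1.111111+-1.111111=1.1111
k=4 src: inc=-1.111111, refl=-1.111111·-0.666667=0.7407; V=2.222222+-1.111111+0.740741=1.8519
k=5 load: inc=0.740741, refl=0.740741·1.000000=0.7407; V=1.111111+0.740741+0.740741=2.5926
k=6 src: inc=0.740741, refl=0.740741·-0.666667=-0.4938; V=1.851852+0.740741+-0.493827=2.0988
k=7 load: inc=-0.493827, refl=-0.493827·1.000000=-0.4938; V=2.592593+-0.493827+-0.493827=1.6049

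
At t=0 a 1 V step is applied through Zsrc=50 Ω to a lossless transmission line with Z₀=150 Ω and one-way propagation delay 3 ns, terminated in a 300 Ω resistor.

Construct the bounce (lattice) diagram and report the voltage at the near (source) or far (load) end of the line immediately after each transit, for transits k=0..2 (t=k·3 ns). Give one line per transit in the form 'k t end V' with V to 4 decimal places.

0 0 source 0.7500
1 3 load 1.0000
2 6 source 0.8750

Γ_L=0.333333, Γ_S=-0.500000; launch V₁=1·150/200=0.750000
k=0 src: V=0.7500
k=1 load: inc=0.750000, refl=0.750000·0.333333=0.2500; V=0.000000+0.750000+0.250000=1.0000
k=2 src: inc=0.250000, refl=0.250000·-0.500000=-0.1250; V=0.750000+0.250000+-0.125000=0.8750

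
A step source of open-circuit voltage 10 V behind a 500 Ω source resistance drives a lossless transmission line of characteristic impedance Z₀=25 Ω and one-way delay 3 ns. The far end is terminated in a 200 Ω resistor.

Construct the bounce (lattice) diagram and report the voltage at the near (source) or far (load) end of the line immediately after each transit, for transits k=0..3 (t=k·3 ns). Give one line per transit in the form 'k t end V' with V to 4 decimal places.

Γ_L=0.777778, Γ_S=0.904762; launch V₁=10·25/525=0.476190
k=0 src: V=0.4762
k=1 load: inc=0.476190, refl=0.476190·0.777778=0.3704; V=0.000000+0.476190+0.370370=0.8466
k=2 src: inc=0.370370, refl=0.370370·0.904762=0.3351; V=0.476190+0.370370+0.335097=1.1817
k=3 load: inc=0.335097, refl=0.335097·0.777778=0.2606; V=0.846561+0.335097+0.260631=1.4423

0 0 source 0.4762
1 3 load 0.8466
2 6 source 1.1817
3 9 load 1.4423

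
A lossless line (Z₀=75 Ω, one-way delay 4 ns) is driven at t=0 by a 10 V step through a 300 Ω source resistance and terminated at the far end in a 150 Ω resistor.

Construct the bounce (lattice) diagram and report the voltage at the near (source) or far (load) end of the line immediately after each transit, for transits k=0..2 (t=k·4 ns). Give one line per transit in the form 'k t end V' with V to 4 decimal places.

0 0 source 2.0000
1 4 load 2.6667
2 8 source 3.0667

Γ_L=0.333333, Γ_S=0.600000; launch V₁=10·75/375=2.000000
k=0 src: V=2.0000
k=1 load: inc=2.000000, refl=2.000000·0.333333=0.6667; V=0.000000+2.000000+0.666667=2.6667
k=2 src: inc=0.666667, refl=0.666667·0.600000=0.4000; V=2.000000+0.666667+0.400000=3.0667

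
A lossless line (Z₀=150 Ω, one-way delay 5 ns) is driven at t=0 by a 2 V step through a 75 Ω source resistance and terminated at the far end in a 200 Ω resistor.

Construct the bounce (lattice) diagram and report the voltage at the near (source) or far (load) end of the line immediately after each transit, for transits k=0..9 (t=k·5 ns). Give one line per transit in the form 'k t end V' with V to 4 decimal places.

Γ_L=0.142857, Γ_S=-0.333333; launch V₁=2·150/225=1.333333
k=0 src: V=1.3333
k=1 load: inc=1.333333, refl=1.333333·0.142857=0.1905; V=0.000000+1.333333+0.190476=1.5238
k=2 src: inc=0.190476, refl=0.190476·-0.333333=-0.0635; V=1.333333+0.190476+-0.063492=1.4603
k=3 load: inc=-0.063492, refl=-0.063492·0.142857=-0.0091; V=1.523810+-0.063492+-0.009070=1.4512
k=4 src: inc=-0.009070, refl=-0.009070·-0.333333=0.0030; V=1.460317+-0.009070+0.003023=1.4543
k=5 load: inc=0.003023, refl=0.003023·0.142857=0.0004; V=1.451247+0.003023+0.000432=1.4547
k=6 src: inc=0.000432, refl=0.000432·-0.333333=-0.0001; V=1.454271+0.000432+-0.000144=1.4546
k=7 load: inc=-0.000144, refl=-0.000144·0.142857=-0.0000; V=1.454703+-0.000144+-0.000021=1.4545
k=8 src: inc=-0.000021, refl=-0.000021·-0.333333=0.0000; V=1.454559+-0.000021+0.000007=1.4545
k=9 load: inc=0.000007, refl=0.000007·0.142857=0.0000; V=1.454538+0.000007+0.000001=1.4545

0 0 source 1.3333
1 5 load 1.5238
2 10 source 1.4603
3 15 load 1.4512
4 20 source 1.4543
5 25 load 1.4547
6 30 source 1.4546
7 35 load 1.4545
8 40 source 1.4545
9 45 load 1.4545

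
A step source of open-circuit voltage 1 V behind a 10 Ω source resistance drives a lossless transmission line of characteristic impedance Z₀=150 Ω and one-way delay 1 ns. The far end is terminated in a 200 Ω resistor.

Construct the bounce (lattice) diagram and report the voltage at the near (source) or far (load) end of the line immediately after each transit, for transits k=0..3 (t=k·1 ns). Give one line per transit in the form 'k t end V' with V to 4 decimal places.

0 0 source 0.9375
1 1 load 1.0714
2 2 source 0.9542
3 3 load 0.9375

Γ_L=0.142857, Γ_S=-0.875000; launch V₁=1·150/160=0.937500
k=0 src: V=0.9375
k=1 load: inc=0.937500, refl=0.937500·0.142857=0.1339; V=0.000000+0.937500+0.133929=1.0714
k=2 src: inc=0.133929, refl=0.133929·-0.875000=-0.1172; V=0.937500+0.133929+-0.117188=0.9542
k=3 load: inc=-0.117188, refl=-0.117188·0.142857=-0.0167; V=1.071429+-0.117188+-0.016741=0.9375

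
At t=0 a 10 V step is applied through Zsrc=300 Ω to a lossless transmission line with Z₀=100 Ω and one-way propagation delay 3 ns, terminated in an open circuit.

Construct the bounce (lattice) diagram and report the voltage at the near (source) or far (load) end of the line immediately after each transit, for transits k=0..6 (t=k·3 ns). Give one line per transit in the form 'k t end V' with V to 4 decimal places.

Γ_L=1.000000, Γ_S=0.500000; launch V₁=10·100/400=2.500000
k=0 src: V=2.5000
k=1 load: inc=2.500000, refl=2.500000·1.000000=2.5000; V=0.000000+2.500000+2.500000=5.0000
k=2 src: inc=2.500000, refl=2.500000·0.500000=1.2500; V=2.500000+2.500000+1.250000=6.2500
k=3 load: inc=1.250000, refl=1.250000·1.000000=1.2500; V=5.000000+1.250000+1.250000=7.5000
k=4 src: inc=1.250000, refl=1.250000·0.500000=0.6250; V=6.250000+1.250000+0.625000=8.1250
k=5 load: inc=0.625000, refl=0.625000·1.000000=0.6250; V=7.500000+0.625000+0.625000=8.7500
k=6 src: inc=0.625000, refl=0.625000·0.500000=0.3125; V=8.125000+0.625000+0.312500=9.0625

0 0 source 2.5000
1 3 load 5.0000
2 6 source 6.2500
3 9 load 7.5000
4 12 source 8.1250
5 15 load 8.7500
6 18 source 9.0625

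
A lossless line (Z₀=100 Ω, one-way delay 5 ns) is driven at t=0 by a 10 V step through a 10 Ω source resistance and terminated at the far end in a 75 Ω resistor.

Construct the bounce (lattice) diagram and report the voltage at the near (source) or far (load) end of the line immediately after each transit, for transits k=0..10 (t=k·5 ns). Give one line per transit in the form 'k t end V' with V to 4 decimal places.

Γ_L=-0.142857, Γ_S=-0.818182; launch V₁=10·100/110=9.090909
k=0 src: V=9.0909
k=1 load: inc=9.090909, refl=9.090909·-0.142857=-1.2987; V=0.000000+9.090909+-1.298701=7.7922
k=2 src: inc=-1.298701, refl=-1.298701·-0.818182=1.0626; V=9.090909+-1.298701+1.062574=8.8548
k=3 load: inc=1.062574, refl=1.062574·-0.142857=-0.1518; V=7.792208+1.062574+-0.151796=8.7030
k=4 src: inc=-0.151796, refl=-0.151796·-0.818182=0.1242; V=8.854782+-0.151796+0.124197=8.8272
k=5 load: inc=0.124197, refl=0.124197·-0.142857=-0.0177; V=8.702985+0.124197+-0.017742=8.8094
k=6 src: inc=-0.017742, refl=-0.017742·-0.818182=0.0145; V=8.827182+-0.017742+0.014517=8.8240
k=7 load: inc=0.014517, refl=0.014517·-0.142857=-0.0021; V=8.809440+0.014517+-0.002074=8.8219
k=8 src: inc=-0.002074, refl=-0.002074·-0.818182=0.0017; V=8.823956+-0.002074+0.001697=8.8236
k=9 load: inc=0.001697, refl=0.001697·-0.142857=-0.0002; V=8.821883+0.001697+-0.000242=8.8233
k=10 src: inc=-0.000242, refl=-0.000242·-0.818182=0.0002; V=8.823579+-0.000242+0.000198=8.8235

0 0 source 9.0909
1 5 load 7.7922
2 10 source 8.8548
3 15 load 8.7030
4 20 source 8.8272
5 25 load 8.8094
6 30 source 8.8240
7 35 load 8.8219
8 40 source 8.8236
9 45 load 8.8233
10 50 source 8.8235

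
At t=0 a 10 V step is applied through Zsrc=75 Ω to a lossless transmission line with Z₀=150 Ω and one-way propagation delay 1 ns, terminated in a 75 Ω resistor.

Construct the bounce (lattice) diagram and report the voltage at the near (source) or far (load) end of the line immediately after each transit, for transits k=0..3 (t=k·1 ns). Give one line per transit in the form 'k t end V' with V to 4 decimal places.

Γ_L=-0.333333, Γ_S=-0.333333; launch V₁=10·150/225=6.666667
k=0 src: V=6.6667
k=1 load: inc=6.666667, refl=6.666667·-0.333333=-2.2222; V=0.000000+6.666667+-2.222222=4.4444
k=2 src: inc=-2.222222, refl=-2.222222·-0.333333=0.7407; V=6.666667+-2.222222+0.740741=5.1852
k=3 load: inc=0.740741, refl=0.740741·-0.333333=-0.2469; V=4.444444+0.740741+-0.246914=4.9383

0 0 source 6.6667
1 1 load 4.4444
2 2 source 5.1852
3 3 load 4.9383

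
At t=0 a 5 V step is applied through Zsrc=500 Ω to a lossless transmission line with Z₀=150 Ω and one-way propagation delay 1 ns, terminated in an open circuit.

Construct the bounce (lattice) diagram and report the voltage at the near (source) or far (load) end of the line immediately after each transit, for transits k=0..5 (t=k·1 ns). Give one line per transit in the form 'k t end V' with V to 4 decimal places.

0 0 source 1.1538
1 1 load 2.3077
2 2 source 2.9290
3 3 load 3.5503
4 4 source 3.8848
5 5 load 4.2194

Γ_L=1.000000, Γ_S=0.538462; launch V₁=5·150/650=1.153846
k=0 src: V=1.1538
k=1 load: inc=1.153846, refl=1.153846·1.000000=1.1538; V=0.000000+1.153846+1.153846=2.3077
k=2 src: inc=1.153846, refl=1.153846·0.538462=0.6213; V=1.153846+1.153846+0.621302=2.9290
k=3 load: inc=0.621302, refl=0.621302·1.000000=0.6213; V=2.307692+0.621302+0.621302=3.5503
k=4 src: inc=0.621302, refl=0.621302·0.538462=0.3345; V=2.928994+0.621302+0.334547=3.8848
k=5 load: inc=0.334547, refl=0.334547·1.000000=0.3345; V=3.550296+0.334547+0.334547=4.2194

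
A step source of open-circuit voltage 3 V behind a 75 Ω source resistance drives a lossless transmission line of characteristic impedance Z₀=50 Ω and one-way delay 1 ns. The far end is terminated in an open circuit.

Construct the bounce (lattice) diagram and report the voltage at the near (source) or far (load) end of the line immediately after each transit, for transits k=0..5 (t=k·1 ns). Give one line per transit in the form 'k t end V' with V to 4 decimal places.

Γ_L=1.000000, Γ_S=0.200000; launch V₁=3·50/125=1.200000
k=0 src: V=1.2000
k=1 load: inc=1.200000, refl=1.200000·1.000000=1.2000; V=0.000000+1.200000+1.200000=2.4000
k=2 src: inc=1.200000, refl=1.200000·0.200000=0.2400; V=1.200000+1.200000+0.240000=2.6400
k=3 load: inc=0.240000, refl=0.240000·1.000000=0.2400; V=2.400000+0.240000+0.240000=2.8800
k=4 src: inc=0.240000, refl=0.240000·0.200000=0.0480; V=2.640000+0.240000+0.048000=2.9280
k=5 load: inc=0.048000, refl=0.048000·1.000000=0.0480; V=2.880000+0.048000+0.048000=2.9760

0 0 source 1.2000
1 1 load 2.4000
2 2 source 2.6400
3 3 load 2.8800
4 4 source 2.9280
5 5 load 2.9760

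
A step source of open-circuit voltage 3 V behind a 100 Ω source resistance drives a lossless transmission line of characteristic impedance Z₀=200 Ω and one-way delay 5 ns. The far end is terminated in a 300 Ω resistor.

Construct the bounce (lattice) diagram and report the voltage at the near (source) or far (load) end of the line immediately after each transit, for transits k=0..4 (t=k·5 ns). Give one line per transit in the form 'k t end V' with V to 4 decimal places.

0 0 source 2.0000
1 5 load 2.4000
2 10 source 2.2667
3 15 load 2.2400
4 20 source 2.2489

Γ_L=0.200000, Γ_S=-0.333333; launch V₁=3·200/300=2.000000
k=0 src: V=2.0000
k=1 load: inc=2.000000, refl=2.000000·0.200000=0.4000; V=0.000000+2.000000+0.400000=2.4000
k=2 src: inc=0.400000, refl=0.400000·-0.333333=-0.1333; V=2.000000+0.400000+-0.133333=2.2667
k=3 load: inc=-0.133333, refl=-0.133333·0.200000=-0.0267; V=2.400000+-0.133333+-0.026667=2.2400
k=4 src: inc=-0.026667, refl=-0.026667·-0.333333=0.0089; V=2.266667+-0.026667+0.008889=2.2489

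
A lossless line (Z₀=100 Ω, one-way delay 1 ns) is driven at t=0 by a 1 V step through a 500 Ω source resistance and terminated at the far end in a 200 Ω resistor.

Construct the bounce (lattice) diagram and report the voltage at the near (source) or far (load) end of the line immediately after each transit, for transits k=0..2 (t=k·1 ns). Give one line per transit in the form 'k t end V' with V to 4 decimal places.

0 0 source 0.1667
1 1 load 0.2222
2 2 source 0.2593

Γ_L=0.333333, Γ_S=0.666667; launch V₁=1·100/600=0.166667
k=0 src: V=0.1667
k=1 load: inc=0.166667, refl=0.166667·0.333333=0.0556; V=0.000000+0.166667+0.055556=0.2222
k=2 src: inc=0.055556, refl=0.055556·0.666667=0.0370; V=0.166667+0.055556+0.037037=0.2593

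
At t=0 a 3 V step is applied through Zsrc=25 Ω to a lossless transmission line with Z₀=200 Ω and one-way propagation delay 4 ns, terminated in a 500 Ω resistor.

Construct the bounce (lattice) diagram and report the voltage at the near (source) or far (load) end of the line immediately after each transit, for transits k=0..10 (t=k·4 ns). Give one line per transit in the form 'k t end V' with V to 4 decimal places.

Γ_L=0.428571, Γ_S=-0.777778; launch V₁=3·200/225=2.666667
k=0 src: V=2.6667
k=1 load: inc=2.666667, refl=2.666667·0.428571=1.1429; V=0.000000+2.666667+1.142857=3.8095
k=2 src: inc=1.142857, refl=1.142857·-0.777778=-0.8889; V=2.666667+1.142857+-0.888889=2.9206
k=3 load: inc=-0.888889, refl=-0.888889·0.428571=-0.3810; V=3.809524+-0.888889+-0.380952=2.5397
k=4 src: inc=-0.380952, refl=-0.380952·-0.777778=0.2963; V=2.920635+-0.380952+0.296296=2.8360
k=5 load: inc=0.296296, refl=0.296296·0.428571=0.1270; V=2.539683+0.296296+0.126984=2.9630
k=6 src: inc=0.126984, refl=0.126984·-0.777778=-0.0988; V=2.835979+0.126984+-0.098765=2.8642
k=7 load: inc=-0.098765, refl=-0.098765·0.428571=-0.0423; V=2.962963+-0.098765+-0.042328=2.8219
k=8 src: inc=-0.042328, refl=-0.042328·-0.777778=0.0329; V=2.864198+-0.042328+0.032922=2.8548
k=9 load: inc=0.032922, refl=0.032922·0.428571=0.0141; V=2.821869+0.032922+0.014109=2.8689
k=10 src: inc=0.014109, refl=0.014109·-0.777778=-0.0110; V=2.854791+0.014109+-0.010974=2.8579

0 0 source 2.6667
1 4 load 3.8095
2 8 source 2.9206
3 12 load 2.5397
4 16 source 2.8360
5 20 load 2.9630
6 24 source 2.8642
7 28 load 2.8219
8 32 source 2.8548
9 36 load 2.8689
10 40 source 2.8579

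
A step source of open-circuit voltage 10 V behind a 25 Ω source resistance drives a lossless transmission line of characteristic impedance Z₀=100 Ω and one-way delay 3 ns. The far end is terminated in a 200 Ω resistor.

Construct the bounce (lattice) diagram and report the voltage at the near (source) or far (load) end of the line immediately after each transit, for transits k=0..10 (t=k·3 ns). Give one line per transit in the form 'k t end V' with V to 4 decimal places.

0 0 source 8.0000
1 3 load 10.6667
2 6 source 9.0667
3 9 load 8.5333
4 12 source 8.8533
5 15 load 8.9600
6 18 source 8.8960
7 21 load 8.8747
8 24 source 8.8875
9 27 load 8.8917
10 30 source 8.8892

Γ_L=0.333333, Γ_S=-0.600000; launch V₁=10·100/125=8.000000
k=0 src: V=8.0000
k=1 load: inc=8.000000, refl=8.000000·0.333333=2.6667; V=0.000000+8.000000+2.666667=10.6667
k=2 src: inc=2.666667, refl=2.666667·-0.600000=-1.6000; V=8.000000+2.666667+-1.600000=9.0667
k=3 load: inc=-1.600000, refl=-1.600000·0.333333=-0.5333; V=10.666667+-1.600000+-0.533333=8.5333
k=4 src: inc=-0.533333, refl=-0.533333·-0.600000=0.3200; V=9.066667+-0.533333+0.320000=8.8533
k=5 load: inc=0.320000, refl=0.320000·0.333333=0.1067; V=8.533333+0.320000+0.106667=8.9600
k=6 src: inc=0.106667, refl=0.106667·-0.600000=-0.0640; V=8.853333+0.106667+-0.064000=8.8960
k=7 load: inc=-0.064000, refl=-0.064000·0.333333=-0.0213; V=8.960000+-0.064000+-0.021333=8.8747
k=8 src: inc=-0.021333, refl=-0.021333·-0.600000=0.0128; V=8.896000+-0.021333+0.012800=8.8875
k=9 load: inc=0.012800, refl=0.012800·0.333333=0.0043; V=8.874667+0.012800+0.004267=8.8917
k=10 src: inc=0.004267, refl=0.004267·-0.600000=-0.0026; V=8.887467+0.004267+-0.002560=8.8892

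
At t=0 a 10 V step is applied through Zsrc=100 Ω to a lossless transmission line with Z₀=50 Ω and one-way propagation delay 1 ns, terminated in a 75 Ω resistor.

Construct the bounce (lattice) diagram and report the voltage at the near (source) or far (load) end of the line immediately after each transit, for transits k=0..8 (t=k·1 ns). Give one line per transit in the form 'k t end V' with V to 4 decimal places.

Γ_L=0.200000, Γ_S=0.333333; launch V₁=10·50/150=3.333333
k=0 src: V=3.3333
k=1 load: inc=3.333333, refl=3.333333·0.200000=0.6667; V=0.000000+3.333333+0.666667=4.0000
k=2 src: inc=0.666667, refl=0.666667·0.333333=0.2222; V=3.333333+0.666667+0.222222=4.2222
k=3 load: inc=0.222222, refl=0.222222·0.200000=0.0444; V=4.000000+0.222222+0.044444=4.2667
k=4 src: inc=0.044444, refl=0.044444·0.333333=0.0148; V=4.222222+0.044444+0.014815=4.2815
k=5 load: inc=0.014815, refl=0.014815·0.200000=0.0030; V=4.266667+0.014815+0.002963=4.2844
k=6 src: inc=0.002963, refl=0.002963·0.333333=0.0010; V=4.281481+0.002963+0.000988=4.2854
k=7 load: inc=0.000988, refl=0.000988·0.200000=0.0002; V=4.284444+0.000988+0.000198=4.2856
k=8 src: inc=0.000198, refl=0.000198·0.333333=0.0001; V=4.285432+0.000198+0.000066=4.2857

0 0 source 3.3333
1 1 load 4.0000
2 2 source 4.2222
3 3 load 4.2667
4 4 source 4.2815
5 5 load 4.2844
6 6 source 4.2854
7 7 load 4.2856
8 8 source 4.2857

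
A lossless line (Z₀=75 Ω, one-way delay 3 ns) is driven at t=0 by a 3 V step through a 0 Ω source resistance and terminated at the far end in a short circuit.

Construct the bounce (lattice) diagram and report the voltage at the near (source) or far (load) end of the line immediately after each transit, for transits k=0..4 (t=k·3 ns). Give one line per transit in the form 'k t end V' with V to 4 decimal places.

Γ_L=-1.000000, Γ_S=-1.000000; launch V₁=3·75/75=3.000000
k=0 src: V=3.0000
k=1 load: inc=3.000000, refl=3.000000·-1.000000=-3.0000; V=0.000000+3.000000+-3.000000=0.0000
k=2 src: inc=-3.000000, refl=-3.000000·-1.000000=3.0000; V=3.000000+-3.000000+3.000000=3.0000
k=3 load: inc=3.000000, refl=3.000000·-1.000000=-3.0000; V=0.000000+3.000000+-3.000000=0.0000
k=4 src: inc=-3.000000, refl=-3.000000·-1.000000=3.0000; V=3.000000+-3.000000+3.000000=3.0000

0 0 source 3.0000
1 3 load 0.0000
2 6 source 3.0000
3 9 load 0.0000
4 12 source 3.0000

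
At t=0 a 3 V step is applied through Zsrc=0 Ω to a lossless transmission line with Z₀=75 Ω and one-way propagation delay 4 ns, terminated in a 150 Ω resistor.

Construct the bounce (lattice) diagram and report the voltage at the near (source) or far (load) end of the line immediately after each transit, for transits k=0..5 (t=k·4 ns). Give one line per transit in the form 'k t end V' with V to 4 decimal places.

0 0 source 3.0000
1 4 load 4.0000
2 8 source 3.0000
3 12 load 2.6667
4 16 source 3.0000
5 20 load 3.1111

Γ_L=0.333333, Γ_S=-1.000000; launch V₁=3·75/75=3.000000
k=0 src: V=3.0000
k=1 load: inc=3.000000, refl=3.000000·0.333333=1.0000; V=0.000000+3.000000+1.000000=4.0000
k=2 src: inc=1.000000, refl=1.000000·-1.000000=-1.0000; V=3.000000+1.000000+-1.000000=3.0000
k=3 load: inc=-1.000000, refl=-1.000000·0.333333=-0.3333; V=4.000000+-1.000000+-0.333333=2.6667
k=4 src: inc=-0.333333, refl=-0.333333·-1.000000=0.3333; V=3.000000+-0.333333+0.333333=3.0000
k=5 load: inc=0.333333, refl=0.333333·0.333333=0.1111; V=2.666667+0.333333+0.111111=3.1111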